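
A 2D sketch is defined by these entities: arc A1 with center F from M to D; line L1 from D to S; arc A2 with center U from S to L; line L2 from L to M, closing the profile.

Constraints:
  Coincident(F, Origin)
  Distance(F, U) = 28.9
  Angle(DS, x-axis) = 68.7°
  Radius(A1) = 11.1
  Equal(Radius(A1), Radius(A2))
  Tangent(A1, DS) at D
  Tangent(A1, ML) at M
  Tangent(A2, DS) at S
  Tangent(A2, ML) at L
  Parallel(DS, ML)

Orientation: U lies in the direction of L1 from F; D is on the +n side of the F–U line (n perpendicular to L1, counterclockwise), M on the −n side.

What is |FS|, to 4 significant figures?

30.96

The slot axis is L1's direction at 68.7°, so u = (cos 68.7°, sin 68.7°) = (0.3633, 0.9317) and n = (−sin 68.7°, cos 68.7°) = (-0.9317, 0.3633). F is at the origin and U lies 28.9 along u from F, so U = 28.9·u = (10.50, 26.93). Tangency of A1 to both parallel lines with radius 11.1 puts D and M at F ± 11.1·n: D = (-10.34, 4.032), M = (10.34, -4.032). Equal radii place S and L the same way about U: S = U + 11.1·n = (0.1562, 30.96), L = U − 11.1·n = (20.84, 22.89). Then |FS| = |S − F| = 30.96.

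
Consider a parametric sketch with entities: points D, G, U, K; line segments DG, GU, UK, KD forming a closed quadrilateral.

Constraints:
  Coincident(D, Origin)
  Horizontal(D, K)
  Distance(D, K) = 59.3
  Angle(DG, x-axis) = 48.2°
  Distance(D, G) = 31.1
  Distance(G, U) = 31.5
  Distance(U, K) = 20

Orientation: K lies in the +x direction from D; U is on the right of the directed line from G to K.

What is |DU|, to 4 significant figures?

39.48

D is at the origin; D and K share the same y with |DK| = 59.3 and K in +x, so K = (59.3, 0). DG runs at 48.2° with |DG| = 31.1, so G = (20.73, 23.18). U is determined by |GU| = 31.5 and |UK| = 20.0 together: it lies at the intersection of circle(G, 31.5) and circle(K, 20.0). With |GK| = 45.00, the foot of the radical line on GK is 29.08 from G and the perpendicular offset is √(31.5² − 29.08²) = 12.10. Taking the right-of-GK solution: U = (39.42, -2.172).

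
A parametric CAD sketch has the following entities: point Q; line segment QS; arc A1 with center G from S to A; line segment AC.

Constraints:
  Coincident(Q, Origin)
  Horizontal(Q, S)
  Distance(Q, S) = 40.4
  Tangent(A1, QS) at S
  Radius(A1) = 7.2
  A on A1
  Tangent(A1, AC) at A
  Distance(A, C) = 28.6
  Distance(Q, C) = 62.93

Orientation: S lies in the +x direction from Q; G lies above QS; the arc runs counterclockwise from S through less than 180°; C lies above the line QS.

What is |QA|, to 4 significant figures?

47.81

Q is at the origin; Q and S share the same y with |QS| = 40.4 and S on the +x side, so S = (40.40, 0.000). A1 meets QS tangentially, so GS is at right angles to QS, so G = S + (0, 7.2) = (40.40, 7.200). Since GA ⟂ AC (tangency), |GC| = √(7.2² + 28.6²) = 29.49 regardless of where A sits on A1. So C lies on both circle(Q, 62.93) and circle(G, 29.49); the above-QS intersection is C = (53.06, 33.84). A is the foot of the tangent from C: A = (47.46, 5.791).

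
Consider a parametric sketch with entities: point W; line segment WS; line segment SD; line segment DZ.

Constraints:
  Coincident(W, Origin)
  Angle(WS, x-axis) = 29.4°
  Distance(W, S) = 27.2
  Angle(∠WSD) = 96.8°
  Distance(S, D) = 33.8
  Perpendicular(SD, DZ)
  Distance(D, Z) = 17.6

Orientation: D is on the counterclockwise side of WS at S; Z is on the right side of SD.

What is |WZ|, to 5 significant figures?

57.969

W is at the origin; WS runs at 29.4° with length 27.2, so S = 27.2·(cos 29.4°, sin 29.4°) = (23.697, 13.353). ∠WSD = 96.8°, so SD runs at 29.4° + (180° − 96.8°) = 112.60° from the x-axis; with |SD| = 33.8, D = S + 33.8·(cos 112.60°, sin 112.60°) = (10.708, 44.557). SD is perpendicular to DZ; with |DZ| = 17.6 on the right of SD, Z = D + 17.6·(0.92321, 0.38430) = (26.956, 51.321). Then |WZ| = |Z − W| = 57.969.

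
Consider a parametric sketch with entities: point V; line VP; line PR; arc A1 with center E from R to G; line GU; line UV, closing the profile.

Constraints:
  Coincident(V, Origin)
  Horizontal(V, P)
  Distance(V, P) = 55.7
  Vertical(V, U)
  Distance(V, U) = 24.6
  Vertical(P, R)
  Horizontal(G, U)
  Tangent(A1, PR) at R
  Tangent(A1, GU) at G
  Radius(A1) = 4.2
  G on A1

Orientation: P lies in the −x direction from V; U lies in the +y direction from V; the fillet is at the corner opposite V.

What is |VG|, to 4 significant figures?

57.07

The virtual corner opposite V is at (-55.70, 24.60). Since A1 is tangent to PR there, ER ⟂ PR and tangency of A1 to GU means the radius EG is perpendicular to GU, with radius 4.2, so the center E sits 4.2 in from both sides at E = (-51.50, 20.40). That places the tangent points at R = (-55.70, 20.40) on PR and G = (-51.50, 24.60) on GU. Then |VG| = |G − V| = 57.07.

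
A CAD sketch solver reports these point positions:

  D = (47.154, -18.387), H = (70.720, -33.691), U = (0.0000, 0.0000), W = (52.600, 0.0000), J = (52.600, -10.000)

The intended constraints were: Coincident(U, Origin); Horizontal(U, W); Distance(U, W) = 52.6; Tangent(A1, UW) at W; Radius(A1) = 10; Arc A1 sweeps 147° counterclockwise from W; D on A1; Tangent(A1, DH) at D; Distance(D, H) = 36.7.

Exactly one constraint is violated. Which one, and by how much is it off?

Distance(D, H) = 36.7 — off by 8.60.

U = (0.00, 0.00) ✓; U.y = 0.00, W.y = 0.00 ✓; |UW| = 52.60 ✓; ∠(JW, WU) = 90.00° ✓; |JW| = 10.00 ✓; bearing(J→D) − bearing(J→W) = 147.0° ✓; |JD| = 10.00 ✓; ∠(JD, DH) = 90.00° ✓; |DH| = 28.10 ✗.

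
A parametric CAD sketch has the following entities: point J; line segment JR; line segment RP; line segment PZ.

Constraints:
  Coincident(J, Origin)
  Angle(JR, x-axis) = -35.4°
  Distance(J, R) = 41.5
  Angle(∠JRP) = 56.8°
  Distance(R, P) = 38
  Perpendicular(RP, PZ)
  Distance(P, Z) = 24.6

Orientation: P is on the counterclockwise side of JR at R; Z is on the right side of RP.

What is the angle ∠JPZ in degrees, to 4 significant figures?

156.3°

J is at the origin; JR runs at -35.4° with length 41.5, so R = 41.5·(cos -35.4°, sin -35.4°) = (33.83, -24.04). ∠JRP = 56.8°, so RP runs at -35.4° + (180° − 56.8°) = 87.80° from the x-axis; with |RP| = 38.0, P = R + 38.0·(cos 87.80°, sin 87.80°) = (35.29, 13.93). RP ⟂ PZ; with |PZ| = 24.6 on the right of RP, Z = P + 24.6·(0.9993, -0.03839) = (59.87, 12.99). Then cos ∠JPZ = PJ·PZ / (|PJ||PZ|), giving 156.3°.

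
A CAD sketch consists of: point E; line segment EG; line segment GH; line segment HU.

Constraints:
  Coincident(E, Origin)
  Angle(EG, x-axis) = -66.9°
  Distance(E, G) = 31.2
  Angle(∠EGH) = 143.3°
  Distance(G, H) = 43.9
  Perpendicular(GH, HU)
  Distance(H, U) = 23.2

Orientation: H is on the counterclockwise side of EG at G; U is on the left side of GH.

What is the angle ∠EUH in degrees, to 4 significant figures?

86.22°

E is at the origin; EG runs at -66.9° with length 31.2, so G = 31.2·(cos -66.9°, sin -66.9°) = (12.24, -28.70). ∠EGH = 143.3°, so GH runs at -66.9° + (180° − 143.3°) = -30.20° from the x-axis; with |GH| = 43.9, H = G + 43.9·(cos -30.20°, sin -30.20°) = (50.18, -50.78). GH is perpendicular to HU; with |HU| = 23.2 on the left of GH, U = H + 23.2·(0.5030, 0.8643) = (61.85, -30.73). Then cos ∠EUH = UE·UH / (|UE||UH|), giving 86.22°.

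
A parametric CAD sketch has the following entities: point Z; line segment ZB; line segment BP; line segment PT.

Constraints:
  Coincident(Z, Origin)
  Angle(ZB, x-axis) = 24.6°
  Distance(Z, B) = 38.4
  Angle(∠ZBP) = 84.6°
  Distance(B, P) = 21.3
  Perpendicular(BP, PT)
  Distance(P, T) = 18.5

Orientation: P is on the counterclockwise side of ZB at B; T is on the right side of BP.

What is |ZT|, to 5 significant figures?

59.423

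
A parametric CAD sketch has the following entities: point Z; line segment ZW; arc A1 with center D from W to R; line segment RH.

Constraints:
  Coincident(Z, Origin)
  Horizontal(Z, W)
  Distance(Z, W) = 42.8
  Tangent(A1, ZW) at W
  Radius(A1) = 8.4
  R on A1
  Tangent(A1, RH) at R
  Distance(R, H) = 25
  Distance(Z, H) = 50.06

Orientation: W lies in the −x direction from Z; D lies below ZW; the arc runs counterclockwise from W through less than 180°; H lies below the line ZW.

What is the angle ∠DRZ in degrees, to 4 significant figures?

17.54°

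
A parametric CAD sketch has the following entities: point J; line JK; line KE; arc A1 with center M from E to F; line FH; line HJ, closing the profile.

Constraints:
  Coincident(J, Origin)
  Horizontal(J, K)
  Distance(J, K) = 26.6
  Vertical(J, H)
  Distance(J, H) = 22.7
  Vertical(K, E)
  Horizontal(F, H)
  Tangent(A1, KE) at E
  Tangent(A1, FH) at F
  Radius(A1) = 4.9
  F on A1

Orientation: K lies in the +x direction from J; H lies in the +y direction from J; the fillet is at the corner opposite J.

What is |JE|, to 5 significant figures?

32.006

The virtual corner opposite J is at (26.600, 22.700). Since A1 is tangent to KE there, ME ⟂ KE and since A1 is tangent to FH there, MF ⟂ FH, with radius 4.9, so the center M sits 4.9 in from both sides at M = (21.700, 17.800). That places the tangent points at E = (26.600, 17.800) on KE and F = (21.700, 22.700) on FH. Then |JE| = |E − J| = 32.006.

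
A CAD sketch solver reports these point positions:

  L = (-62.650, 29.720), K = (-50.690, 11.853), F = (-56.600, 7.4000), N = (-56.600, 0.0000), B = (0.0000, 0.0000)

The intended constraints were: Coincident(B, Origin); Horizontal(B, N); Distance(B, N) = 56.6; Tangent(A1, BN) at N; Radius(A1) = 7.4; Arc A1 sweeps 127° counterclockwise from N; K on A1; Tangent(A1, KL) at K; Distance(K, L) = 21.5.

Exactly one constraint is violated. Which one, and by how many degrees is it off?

Tangent(A1, KL) at K — off by 3.20°.

B = (0.00, 0.00) ✓; B.y = 0.00, N.y = 0.00 ✓; |BN| = 56.60 ✓; ∠(FN, NB) = 90.00° ✓; |FN| = 7.400 ✓; bearing(F→K) − bearing(F→N) = 127.0° ✓; |FK| = 7.400 ✓; ∠(FK, KL) = 93.20° ✗; |KL| = 21.50 ✓.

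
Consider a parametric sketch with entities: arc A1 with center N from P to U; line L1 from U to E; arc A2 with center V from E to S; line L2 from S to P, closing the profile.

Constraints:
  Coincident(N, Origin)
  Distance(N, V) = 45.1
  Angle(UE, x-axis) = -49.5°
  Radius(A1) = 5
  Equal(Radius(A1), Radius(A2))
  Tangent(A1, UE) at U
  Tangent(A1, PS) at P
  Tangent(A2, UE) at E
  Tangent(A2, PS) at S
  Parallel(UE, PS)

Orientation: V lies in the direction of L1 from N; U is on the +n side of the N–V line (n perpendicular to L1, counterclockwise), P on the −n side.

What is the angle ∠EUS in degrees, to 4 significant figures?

12.50°

The slot axis is L1's direction at -49.5°, so u = (cos -49.5°, sin -49.5°) = (0.6494, -0.7604) and n = (−sin -49.5°, cos -49.5°) = (0.7604, 0.6494). N is at the origin and V lies 45.1 along u from N, so V = 45.1·u = (29.29, -34.29). Tangency of A1 to both parallel lines with radius 5.0 puts U and P at N ± 5.0·n: U = (3.802, 3.247), P = (-3.802, -3.247). Equal radii place E and S the same way about V: E = V + 5.0·n = (33.09, -31.05), S = V − 5.0·n = (25.49, -37.54). Then cos ∠EUS = UE·US / (|UE||US|), giving 12.50°.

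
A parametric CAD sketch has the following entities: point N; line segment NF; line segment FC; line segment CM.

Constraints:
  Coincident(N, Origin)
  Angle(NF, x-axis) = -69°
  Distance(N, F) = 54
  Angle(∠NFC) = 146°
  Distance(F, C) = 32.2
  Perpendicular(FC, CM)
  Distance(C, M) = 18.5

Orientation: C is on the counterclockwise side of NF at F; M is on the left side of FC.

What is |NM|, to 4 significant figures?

77.85

N is at the origin; NF runs at -69.0° with length 54.0, so F = 54.0·(cos -69.0°, sin -69.0°) = (19.35, -50.41). ∠NFC = 146.0°, so FC runs at -69.0° + (180° − 146.0°) = -35.00° from the x-axis; with |FC| = 32.2, C = F + 32.2·(cos -35.00°, sin -35.00°) = (45.73, -68.88). The perpendicularity gives CM at right angles to FC; with |CM| = 18.5 on the left of FC, M = C + 18.5·(0.5736, 0.8192) = (56.34, -53.73). Then |NM| = |M − N| = 77.85.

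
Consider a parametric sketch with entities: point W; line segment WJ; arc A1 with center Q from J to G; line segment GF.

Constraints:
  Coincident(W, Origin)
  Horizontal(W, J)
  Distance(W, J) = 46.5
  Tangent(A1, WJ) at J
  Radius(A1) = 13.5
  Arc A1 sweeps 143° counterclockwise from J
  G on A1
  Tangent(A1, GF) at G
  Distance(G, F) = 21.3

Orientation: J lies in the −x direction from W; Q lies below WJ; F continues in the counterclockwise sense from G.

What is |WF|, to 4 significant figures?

52.83

W is at the origin; WJ is horizontal with |WJ| = 46.5 and J on the −x side, so J = (-46.50, 0.000). Since A1 is tangent to WJ there, QJ ⟂ WJ, so Q = J + (0, -13.5) = (-46.50, -13.50). On A1, J sits at bearing 90° from Q; a 143° counterclockwise sweep puts G at bearing 233°, so G = Q + 13.5·(cos 233°, sin 233°) = (-54.62, -24.28). Tangency of A1 to GF means the radius QG is perpendicular to GF, so GF runs along (−sin 233°, cos 233°); with |GF| = 21.3, F = (-37.61, -37.10). Then |WF| = |F − W| = 52.83.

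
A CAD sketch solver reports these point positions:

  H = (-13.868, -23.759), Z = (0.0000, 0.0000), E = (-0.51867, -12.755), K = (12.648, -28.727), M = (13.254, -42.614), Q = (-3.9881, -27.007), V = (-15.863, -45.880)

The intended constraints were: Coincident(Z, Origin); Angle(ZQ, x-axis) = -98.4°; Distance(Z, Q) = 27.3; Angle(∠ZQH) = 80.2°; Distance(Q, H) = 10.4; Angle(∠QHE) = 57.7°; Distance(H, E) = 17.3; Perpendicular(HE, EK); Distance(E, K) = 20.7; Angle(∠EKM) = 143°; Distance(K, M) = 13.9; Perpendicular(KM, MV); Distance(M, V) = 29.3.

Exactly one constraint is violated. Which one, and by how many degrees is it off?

Perpendicular(KM, MV) — off by 3.90°.

Z = (0.00, 0.00) ✓; ZQ at -98.40° ✓; |ZQ| = 27.30 ✓; ∠ZQH = 80.20° ✓; |QH| = 10.40 ✓; ∠QHE = 57.70° ✓; |HE| = 17.30 ✓; ∠(HE, EK) = 90.00° ✓; |EK| = 20.70 ✓; ∠EKM = 143.0° ✓; |KM| = 13.90 ✓; ∠(KM, MV) = 86.10° ✗; |MV| = 29.30 ✓.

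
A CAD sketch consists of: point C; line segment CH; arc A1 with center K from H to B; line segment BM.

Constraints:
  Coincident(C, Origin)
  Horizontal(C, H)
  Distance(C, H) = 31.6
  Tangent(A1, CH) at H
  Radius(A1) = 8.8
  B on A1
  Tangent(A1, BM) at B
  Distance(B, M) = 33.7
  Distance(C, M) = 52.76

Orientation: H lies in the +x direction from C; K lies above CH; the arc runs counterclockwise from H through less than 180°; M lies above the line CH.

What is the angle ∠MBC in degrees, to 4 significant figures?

88.32°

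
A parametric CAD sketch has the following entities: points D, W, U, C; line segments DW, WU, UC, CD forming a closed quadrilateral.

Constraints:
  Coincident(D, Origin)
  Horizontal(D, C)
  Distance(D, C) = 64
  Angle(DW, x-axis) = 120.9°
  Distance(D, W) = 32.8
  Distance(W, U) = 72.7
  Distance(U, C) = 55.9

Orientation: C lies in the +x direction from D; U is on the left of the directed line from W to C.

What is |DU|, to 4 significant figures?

74.51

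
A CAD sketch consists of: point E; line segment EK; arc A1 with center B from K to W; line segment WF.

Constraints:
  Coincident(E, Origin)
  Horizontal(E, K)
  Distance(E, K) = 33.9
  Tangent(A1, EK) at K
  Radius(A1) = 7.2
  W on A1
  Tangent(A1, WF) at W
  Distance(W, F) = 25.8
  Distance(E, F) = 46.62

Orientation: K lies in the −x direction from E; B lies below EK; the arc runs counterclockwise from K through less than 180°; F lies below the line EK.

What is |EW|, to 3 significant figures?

41.8

Checks: |BW| = 7.200 ✓; ∠(BW, WF) = 90.00° ✓; |WF| = 25.80 ✓; |EF| = 46.62 ✓.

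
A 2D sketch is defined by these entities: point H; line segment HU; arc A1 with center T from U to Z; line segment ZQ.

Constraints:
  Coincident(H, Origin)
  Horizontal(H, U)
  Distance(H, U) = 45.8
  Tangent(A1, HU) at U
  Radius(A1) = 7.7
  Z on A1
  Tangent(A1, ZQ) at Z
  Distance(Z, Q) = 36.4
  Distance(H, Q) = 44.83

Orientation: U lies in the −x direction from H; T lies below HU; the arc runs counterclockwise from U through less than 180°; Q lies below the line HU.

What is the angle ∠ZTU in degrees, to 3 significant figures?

138°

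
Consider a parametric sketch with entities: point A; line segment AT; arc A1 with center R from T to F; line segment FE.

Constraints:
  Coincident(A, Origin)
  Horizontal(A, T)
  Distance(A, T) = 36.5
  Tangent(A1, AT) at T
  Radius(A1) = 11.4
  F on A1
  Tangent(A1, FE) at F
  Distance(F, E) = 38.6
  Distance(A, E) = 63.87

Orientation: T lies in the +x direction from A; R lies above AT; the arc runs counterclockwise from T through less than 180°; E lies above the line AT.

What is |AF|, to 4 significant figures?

49.63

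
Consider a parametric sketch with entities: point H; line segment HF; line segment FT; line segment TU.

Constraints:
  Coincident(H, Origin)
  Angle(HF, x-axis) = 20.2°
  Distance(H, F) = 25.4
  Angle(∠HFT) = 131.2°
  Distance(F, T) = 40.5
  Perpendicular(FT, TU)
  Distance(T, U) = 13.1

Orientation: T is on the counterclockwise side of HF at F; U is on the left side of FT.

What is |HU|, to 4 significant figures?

57.55

∠HFT = 131.2°, so FT runs at 20.2° + (180° − 131.2°) = 69.00° from the x-axis; with |FT| = 40.5, T = F + 40.5·(cos 69.00°, sin 69.00°) = (38.35, 46.58). FT ⟂ TU; with |TU| = 13.1 on the left of FT, U = T + 13.1·(-0.9336, 0.3584) = (26.12, 51.28). Then |HU| = |U − H| = 57.55.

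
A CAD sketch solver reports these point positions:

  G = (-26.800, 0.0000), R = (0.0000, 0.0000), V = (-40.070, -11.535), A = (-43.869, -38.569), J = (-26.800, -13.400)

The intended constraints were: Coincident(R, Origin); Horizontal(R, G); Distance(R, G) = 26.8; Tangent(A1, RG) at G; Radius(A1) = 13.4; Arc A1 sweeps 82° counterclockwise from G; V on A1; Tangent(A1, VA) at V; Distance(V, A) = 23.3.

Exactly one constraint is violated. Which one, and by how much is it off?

Distance(V, A) = 23.3 — off by 4.00.

R = (0.00, 0.00) ✓; R.y = 0.00, G.y = 0.00 ✓; |RG| = 26.80 ✓; ∠(JG, GR) = 90.00° ✓; |JG| = 13.40 ✓; bearing(J→V) − bearing(J→G) = 82.00° ✓; |JV| = 13.40 ✓; ∠(JV, VA) = 90.00° ✓; |VA| = 27.30 ✗.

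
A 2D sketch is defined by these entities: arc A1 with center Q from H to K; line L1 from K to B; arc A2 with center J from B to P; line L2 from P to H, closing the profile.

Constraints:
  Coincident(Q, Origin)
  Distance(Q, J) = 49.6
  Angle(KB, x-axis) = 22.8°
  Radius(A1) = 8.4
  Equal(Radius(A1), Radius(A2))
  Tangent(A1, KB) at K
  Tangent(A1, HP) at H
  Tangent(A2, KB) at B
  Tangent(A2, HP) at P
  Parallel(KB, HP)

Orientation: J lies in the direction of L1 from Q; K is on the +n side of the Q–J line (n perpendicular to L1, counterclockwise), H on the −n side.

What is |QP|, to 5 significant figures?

50.306

The slot axis is L1's direction at 22.8°, so u = (cos 22.8°, sin 22.8°) = (0.92186, 0.38752) and n = (−sin 22.8°, cos 22.8°) = (-0.38752, 0.92186). Q is at the origin and J lies 49.6 along u from Q, so J = 49.6·u = (45.724, 19.221). Tangency of A1 to both parallel lines with radius 8.4 puts K and H at Q ± 8.4·n: K = (-3.2551, 7.7437), H = (3.2551, -7.7437). Equal radii place B and P the same way about J: B = J + 8.4·n = (42.469, 26.964), P = J − 8.4·n = (48.980, 11.477). Then |QP| = |P − Q| = 50.306.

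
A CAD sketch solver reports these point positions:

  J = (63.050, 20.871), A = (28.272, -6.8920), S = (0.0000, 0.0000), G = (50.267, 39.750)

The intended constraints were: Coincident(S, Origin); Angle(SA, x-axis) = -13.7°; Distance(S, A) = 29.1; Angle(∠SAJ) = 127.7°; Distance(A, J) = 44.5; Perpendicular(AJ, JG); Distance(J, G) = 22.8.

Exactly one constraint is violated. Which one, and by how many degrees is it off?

Perpendicular(AJ, JG) — off by 4.50°.

S = (0.00, 0.00) ✓; SA at -13.70° ✓; |SA| = 29.10 ✓; ∠SAJ = 127.7° ✓; |AJ| = 44.50 ✓; ∠(AJ, JG) = 85.50° ✗; |JG| = 22.80 ✓.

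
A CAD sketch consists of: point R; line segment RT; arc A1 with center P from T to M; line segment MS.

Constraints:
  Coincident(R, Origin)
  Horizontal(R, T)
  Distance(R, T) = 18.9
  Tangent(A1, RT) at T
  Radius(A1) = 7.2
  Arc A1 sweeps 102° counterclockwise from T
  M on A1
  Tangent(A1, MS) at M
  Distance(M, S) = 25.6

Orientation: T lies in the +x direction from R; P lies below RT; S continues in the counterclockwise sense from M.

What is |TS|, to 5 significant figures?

33.781

R is at the origin; RT is horizontal with |RT| = 18.9 and T on the +x side, so T = (18.900, 0.0000). The tangent condition forces PT to be normal to RT, so P = T + (0, -7.2) = (18.900, -7.2000). On A1, T sits at bearing 90° from P; a 102° counterclockwise sweep puts M at bearing 192°, so M = P + 7.2·(cos 192°, sin 192°) = (11.857, -8.6970). Tangency of A1 to MS means the radius PM is perpendicular to MS, so MS runs along (−sin 192°, cos 192°); with |MS| = 25.6, S = (17.180, -33.738). Then |TS| = |S − T| = 33.781.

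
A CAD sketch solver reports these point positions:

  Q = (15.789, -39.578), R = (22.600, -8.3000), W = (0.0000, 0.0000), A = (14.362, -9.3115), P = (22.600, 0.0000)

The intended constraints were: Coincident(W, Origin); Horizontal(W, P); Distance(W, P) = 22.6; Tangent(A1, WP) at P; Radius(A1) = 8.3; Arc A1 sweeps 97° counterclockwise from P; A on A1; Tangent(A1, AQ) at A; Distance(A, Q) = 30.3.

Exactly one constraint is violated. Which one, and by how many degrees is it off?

Tangent(A1, AQ) at A — off by 4.30°.

W = (0.00, 0.00) ✓; W.y = 0.00, P.y = 0.00 ✓; |WP| = 22.60 ✓; ∠(RP, PW) = 90.00° ✓; |RP| = 8.300 ✓; bearing(R→A) − bearing(R→P) = 97.00° ✓; |RA| = 8.300 ✓; ∠(RA, AQ) = 94.30° ✗; |AQ| = 30.30 ✓.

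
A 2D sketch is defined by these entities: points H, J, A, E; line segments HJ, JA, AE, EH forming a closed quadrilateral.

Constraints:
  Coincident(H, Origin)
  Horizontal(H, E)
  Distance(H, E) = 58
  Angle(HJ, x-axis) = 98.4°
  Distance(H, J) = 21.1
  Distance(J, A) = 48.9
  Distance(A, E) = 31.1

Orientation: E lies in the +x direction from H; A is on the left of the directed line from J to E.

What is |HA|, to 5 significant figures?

53.396

H is at the origin; HE is horizontal with |HE| = 58.0 and E in +x, so E = (58.0, 0). HJ runs at 98.4° with |HJ| = 21.1, so J = (-3.0824, 20.874). A is determined by |JA| = 48.9 and |AE| = 31.1 together: it lies at the intersection of circle(J, 48.9) and circle(E, 31.1). With |JE| = 64.550, the foot of the radical line on JE is 43.305 from J and the perpendicular offset is √(48.9² − 43.305²) = 22.712. Taking the left-of-JE solution: A = (45.241, 28.362).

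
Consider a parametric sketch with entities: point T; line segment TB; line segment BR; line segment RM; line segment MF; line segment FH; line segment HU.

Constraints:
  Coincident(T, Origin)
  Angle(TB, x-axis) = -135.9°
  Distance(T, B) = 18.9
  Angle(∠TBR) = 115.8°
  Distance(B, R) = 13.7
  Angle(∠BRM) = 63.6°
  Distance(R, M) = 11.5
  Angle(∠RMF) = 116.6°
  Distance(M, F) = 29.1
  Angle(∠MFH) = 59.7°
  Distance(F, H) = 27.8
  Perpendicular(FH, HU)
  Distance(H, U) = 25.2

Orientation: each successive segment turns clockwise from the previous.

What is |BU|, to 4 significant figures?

15.26

T is at the origin; TB runs at -135.9° with length 18.9, so B = (-13.57, -13.15). ∠TBR = 115.8° gives BR at 159.9° from the x-axis; with |BR| = 13.7, R = (-26.44, -8.445). ∠BRM = 63.6° gives RM at 43.50° from the x-axis; with |RM| = 11.5, M = (-18.10, -0.5285). ∠RMF = 116.6° gives MF at -19.90° from the x-axis; with |MF| = 29.1, F = (9.266, -10.43). ∠MFH = 59.7° gives FH at -140.2° from the x-axis; with |FH| = 27.8, H = (-12.09, -28.23). FH is perpendicular to HU, so HU runs at 129.8°; with |HU| = 25.2, U = (-28.22, -8.868). Then |BU| = |U − B| = 15.26.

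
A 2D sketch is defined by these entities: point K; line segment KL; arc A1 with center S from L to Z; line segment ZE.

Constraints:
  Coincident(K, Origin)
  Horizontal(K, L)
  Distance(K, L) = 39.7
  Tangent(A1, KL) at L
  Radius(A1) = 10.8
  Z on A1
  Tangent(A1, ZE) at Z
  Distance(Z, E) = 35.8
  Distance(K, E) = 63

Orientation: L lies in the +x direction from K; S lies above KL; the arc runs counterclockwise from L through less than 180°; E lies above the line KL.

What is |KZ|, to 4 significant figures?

51.94

Checks: |SZ| = 10.80 ✓; ∠(SZ, ZE) = 90.00° ✓; |ZE| = 35.80 ✓; |KE| = 63.00 ✓.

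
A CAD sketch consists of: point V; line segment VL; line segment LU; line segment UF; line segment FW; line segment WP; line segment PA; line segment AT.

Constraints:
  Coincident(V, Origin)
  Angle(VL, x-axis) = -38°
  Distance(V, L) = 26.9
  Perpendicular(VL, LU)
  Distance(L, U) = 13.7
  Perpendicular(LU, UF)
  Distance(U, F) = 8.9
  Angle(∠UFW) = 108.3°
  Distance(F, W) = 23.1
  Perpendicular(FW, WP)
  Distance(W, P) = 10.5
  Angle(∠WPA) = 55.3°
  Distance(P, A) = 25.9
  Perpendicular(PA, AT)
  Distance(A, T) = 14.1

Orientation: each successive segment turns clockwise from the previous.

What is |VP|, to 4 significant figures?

23.71

V is at the origin; VL runs at -38.0° with length 26.9, so L = (21.20, -16.56). The perpendicularity gives LU at right angles to VL, so LU runs at -128.0°; with |LU| = 13.7, U = (12.76, -27.36). The perpendicularity gives UF at right angles to LU, so UF runs at 142.0°; with |UF| = 8.9, F = (5.750, -21.88). ∠UFW = 108.3° gives FW at 70.30° from the x-axis; with |FW| = 23.1, W = (13.54, -0.1297). FW is perpendicular to WP, so WP runs at -19.70°; with |WP| = 10.5, P = (23.42, -3.669). Then |VP| = |P − V| = 23.71.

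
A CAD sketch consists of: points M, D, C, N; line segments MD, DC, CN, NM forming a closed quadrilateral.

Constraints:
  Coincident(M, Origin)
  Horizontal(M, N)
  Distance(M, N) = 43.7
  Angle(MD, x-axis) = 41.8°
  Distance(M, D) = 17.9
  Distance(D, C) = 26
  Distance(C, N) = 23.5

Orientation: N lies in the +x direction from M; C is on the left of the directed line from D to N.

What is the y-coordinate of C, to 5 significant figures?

22.548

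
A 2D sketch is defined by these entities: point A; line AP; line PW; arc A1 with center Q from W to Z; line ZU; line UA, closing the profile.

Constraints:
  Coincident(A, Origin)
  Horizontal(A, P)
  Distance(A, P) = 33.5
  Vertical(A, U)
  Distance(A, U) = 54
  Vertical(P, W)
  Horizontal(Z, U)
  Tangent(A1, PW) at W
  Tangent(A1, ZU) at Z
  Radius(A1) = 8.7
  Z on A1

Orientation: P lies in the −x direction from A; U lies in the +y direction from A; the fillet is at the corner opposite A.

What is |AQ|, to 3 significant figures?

51.6

A is at the origin; A and P share the same y with |AP| = 33.5 and P on the −x side, so P = (-33.5, 0.00). AU is vertical with |AU| = 54.0 and U on the +y side, so U = (0.00, 54.0). The virtual corner opposite A is at (-33.5, 54.0). Tangency of A1 to PW means the radius QW is perpendicular to PW and since A1 is tangent to ZU there, QZ ⟂ ZU, with radius 8.7, so the center Q sits 8.7 in from both sides at Q = (-24.8, 45.3). Then |AQ| = |Q − A| = 51.6.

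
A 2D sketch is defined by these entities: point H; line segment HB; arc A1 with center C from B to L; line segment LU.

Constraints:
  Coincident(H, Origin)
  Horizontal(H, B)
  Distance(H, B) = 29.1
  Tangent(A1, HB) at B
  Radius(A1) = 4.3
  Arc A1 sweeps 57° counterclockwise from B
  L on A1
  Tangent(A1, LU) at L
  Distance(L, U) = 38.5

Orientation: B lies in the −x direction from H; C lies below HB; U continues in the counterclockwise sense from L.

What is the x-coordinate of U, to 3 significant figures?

-53.7

H is at the origin; H and B share the same y with |HB| = 29.1 and B on the −x side, so B = (-29.1, 0.00). A1 meets HB tangentially, so CB is at right angles to HB, so C = B + (0, -4.3) = (-29.1, -4.30). On A1, B sits at bearing 90° from C; a 57° counterclockwise sweep puts L at bearing 147°, so L = C + 4.3·(cos 147°, sin 147°) = (-32.7, -1.96). Since A1 is tangent to LU there, CL ⟂ LU, so LU runs along (−sin 147°, cos 147°); with |LU| = 38.5, U = (-53.7, -34.2). So U.x = -53.7.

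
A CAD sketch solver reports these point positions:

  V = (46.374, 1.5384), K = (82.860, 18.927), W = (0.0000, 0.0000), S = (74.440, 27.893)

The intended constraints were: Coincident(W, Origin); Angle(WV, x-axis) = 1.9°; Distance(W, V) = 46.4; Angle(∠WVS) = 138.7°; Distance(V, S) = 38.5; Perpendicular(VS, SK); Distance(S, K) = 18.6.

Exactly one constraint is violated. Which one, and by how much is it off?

Distance(S, K) = 18.6 — off by 6.30.

W = (0.00, 0.00) ✓; WV at 1.900° ✓; |WV| = 46.40 ✓; ∠WVS = 138.7° ✓; |VS| = 38.50 ✓; ∠(VS, SK) = 90.00° ✓; |SK| = 12.30 ✗.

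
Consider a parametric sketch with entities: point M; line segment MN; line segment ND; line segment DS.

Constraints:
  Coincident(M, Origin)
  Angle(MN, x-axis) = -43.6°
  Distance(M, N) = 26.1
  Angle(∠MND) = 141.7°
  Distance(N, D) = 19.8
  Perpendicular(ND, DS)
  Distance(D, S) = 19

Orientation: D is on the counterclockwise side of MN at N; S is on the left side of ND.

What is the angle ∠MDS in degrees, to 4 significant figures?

68.12°

∠MND = 141.7°, so ND runs at -43.6° + (180° − 141.7°) = -5.300° from the x-axis; with |ND| = 19.8, D = N + 19.8·(cos -5.300°, sin -5.300°) = (38.62, -19.83). ND is perpendicular to DS; with |DS| = 19.0 on the left of ND, S = D + 19.0·(0.09237, 0.9957) = (40.37, -0.9092). Then cos ∠MDS = DM·DS / (|DM||DS|), giving 68.12°.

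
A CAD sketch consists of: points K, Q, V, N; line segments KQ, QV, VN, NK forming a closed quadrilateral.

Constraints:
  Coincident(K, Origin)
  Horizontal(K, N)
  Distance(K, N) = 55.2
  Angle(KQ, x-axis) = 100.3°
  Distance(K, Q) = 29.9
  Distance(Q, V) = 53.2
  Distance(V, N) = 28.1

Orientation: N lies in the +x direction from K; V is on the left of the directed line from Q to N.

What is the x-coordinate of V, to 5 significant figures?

47.804

Checks: |QV| = 53.20 ✓; |VN| = 28.10 ✓.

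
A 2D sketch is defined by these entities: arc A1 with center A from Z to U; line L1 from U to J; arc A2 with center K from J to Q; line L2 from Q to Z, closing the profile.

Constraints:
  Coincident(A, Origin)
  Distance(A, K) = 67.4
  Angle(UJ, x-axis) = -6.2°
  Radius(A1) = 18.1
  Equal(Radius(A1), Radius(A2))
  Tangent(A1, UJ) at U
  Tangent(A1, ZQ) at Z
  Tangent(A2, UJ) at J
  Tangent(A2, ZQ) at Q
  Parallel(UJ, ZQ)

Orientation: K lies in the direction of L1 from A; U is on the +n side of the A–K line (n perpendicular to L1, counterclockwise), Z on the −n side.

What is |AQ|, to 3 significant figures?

69.8

The slot axis is L1's direction at -6.2°, so u = (cos -6.2°, sin -6.2°) = (0.994, -0.108) and n = (−sin -6.2°, cos -6.2°) = (0.108, 0.994). A is at the origin and K lies 67.4 along u from A, so K = 67.4·u = (67.0, -7.28). Tangency of A1 to both parallel lines with radius 18.1 puts U and Z at A ± 18.1·n: U = (1.95, 18.0), Z = (-1.95, -18.0). Equal radii place J and Q the same way about K: J = K + 18.1·n = (69.0, 10.7), Q = K − 18.1·n = (65.1, -25.3). Then |AQ| = |Q − A| = 69.8.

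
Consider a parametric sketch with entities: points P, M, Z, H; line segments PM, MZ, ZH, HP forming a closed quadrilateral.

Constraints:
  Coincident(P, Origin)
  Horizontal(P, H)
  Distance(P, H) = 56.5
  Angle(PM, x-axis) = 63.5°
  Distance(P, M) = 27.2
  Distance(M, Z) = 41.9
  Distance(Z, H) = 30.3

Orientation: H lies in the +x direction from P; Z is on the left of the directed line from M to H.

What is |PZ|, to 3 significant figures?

61.5

P is at the origin; P and H share the same y with |PH| = 56.5 and H in +x, so H = (56.5, 0). PM runs at 63.5° with |PM| = 27.2, so M = (12.1, 24.3). Z is determined by |MZ| = 41.9 and |ZH| = 30.3 together: it lies at the intersection of circle(M, 41.9) and circle(H, 30.3). With |MH| = 50.6, the foot of the radical line on MH is 33.6 from M and the perpendicular offset is √(41.9² − 33.6²) = 25.1. Taking the left-of-MH solution: Z = (53.6, 30.2).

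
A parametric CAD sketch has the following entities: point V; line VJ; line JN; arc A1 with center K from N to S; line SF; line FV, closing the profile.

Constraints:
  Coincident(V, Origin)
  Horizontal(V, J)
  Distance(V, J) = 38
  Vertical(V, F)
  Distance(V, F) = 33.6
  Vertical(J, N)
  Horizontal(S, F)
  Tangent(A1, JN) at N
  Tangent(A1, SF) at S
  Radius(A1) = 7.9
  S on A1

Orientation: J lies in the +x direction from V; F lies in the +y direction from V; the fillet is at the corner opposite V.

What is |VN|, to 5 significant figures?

45.875

The virtual corner opposite V is at (38.000, 33.600). Tangency of A1 to JN means the radius KN is perpendicular to JN and tangency of A1 to SF means the radius KS is perpendicular to SF, with radius 7.9, so the center K sits 7.9 in from both sides at K = (30.100, 25.700). That places the tangent points at N = (38.000, 25.700) on JN and S = (30.100, 33.600) on SF. Then |VN| = |N − V| = 45.875.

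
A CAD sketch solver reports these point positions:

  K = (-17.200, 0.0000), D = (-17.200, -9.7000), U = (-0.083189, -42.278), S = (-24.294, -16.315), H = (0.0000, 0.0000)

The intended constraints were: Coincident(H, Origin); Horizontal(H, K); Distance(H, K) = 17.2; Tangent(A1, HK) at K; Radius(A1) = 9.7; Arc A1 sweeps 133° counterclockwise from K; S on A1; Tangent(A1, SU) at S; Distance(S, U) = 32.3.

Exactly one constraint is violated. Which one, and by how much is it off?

Distance(S, U) = 32.3 — off by 3.20.

H = (0.00, 0.00) ✓; H.y = 0.00, K.y = 0.00 ✓; |HK| = 17.20 ✓; ∠(DK, KH) = 90.00° ✓; |DK| = 9.700 ✓; bearing(D→S) − bearing(D→K) = 133.0° ✓; |DS| = 9.700 ✓; ∠(DS, SU) = 90.00° ✓; |SU| = 35.50 ✗.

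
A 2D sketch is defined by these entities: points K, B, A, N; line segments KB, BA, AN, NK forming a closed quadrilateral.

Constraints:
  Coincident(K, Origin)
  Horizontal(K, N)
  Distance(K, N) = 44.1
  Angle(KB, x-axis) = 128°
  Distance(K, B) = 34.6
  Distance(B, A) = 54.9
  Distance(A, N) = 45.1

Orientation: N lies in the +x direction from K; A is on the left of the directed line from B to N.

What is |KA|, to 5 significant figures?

53.324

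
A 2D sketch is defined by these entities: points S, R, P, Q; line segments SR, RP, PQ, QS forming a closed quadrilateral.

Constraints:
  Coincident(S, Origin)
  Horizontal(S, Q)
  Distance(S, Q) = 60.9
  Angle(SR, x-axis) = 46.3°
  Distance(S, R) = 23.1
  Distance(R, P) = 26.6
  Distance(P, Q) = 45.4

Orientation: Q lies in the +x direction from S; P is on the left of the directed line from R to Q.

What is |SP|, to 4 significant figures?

49.70

Checks: |RP| = 26.60 ✓; |PQ| = 45.40 ✓.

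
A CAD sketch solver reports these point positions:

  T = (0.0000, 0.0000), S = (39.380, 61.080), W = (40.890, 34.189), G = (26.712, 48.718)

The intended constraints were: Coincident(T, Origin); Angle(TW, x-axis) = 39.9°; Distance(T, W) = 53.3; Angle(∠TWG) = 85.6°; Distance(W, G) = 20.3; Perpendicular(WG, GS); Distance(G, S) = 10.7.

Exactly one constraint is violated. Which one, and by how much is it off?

Distance(G, S) = 10.7 — off by 7.00.

T = (0.00, 0.00) ✓; TW at 39.90° ✓; |TW| = 53.30 ✓; ∠TWG = 85.60° ✓; |WG| = 20.30 ✓; ∠(WG, GS) = 90.00° ✓; |GS| = 17.70 ✗.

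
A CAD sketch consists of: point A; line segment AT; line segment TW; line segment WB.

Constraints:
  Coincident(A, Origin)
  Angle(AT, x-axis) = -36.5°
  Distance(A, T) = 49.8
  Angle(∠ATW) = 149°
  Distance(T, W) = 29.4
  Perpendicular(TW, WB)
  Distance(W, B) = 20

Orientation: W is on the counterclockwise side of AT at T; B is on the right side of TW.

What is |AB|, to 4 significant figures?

85.32

∠ATW = 149.0°, so TW runs at -36.5° + (180° − 149.0°) = -5.500° from the x-axis; with |TW| = 29.4, W = T + 29.4·(cos -5.500°, sin -5.500°) = (69.30, -32.44). TW ⟂ WB; with |WB| = 20.0 on the right of TW, B = W + 20.0·(-0.09585, -0.9954) = (67.38, -52.35). Then |AB| = |B − A| = 85.32.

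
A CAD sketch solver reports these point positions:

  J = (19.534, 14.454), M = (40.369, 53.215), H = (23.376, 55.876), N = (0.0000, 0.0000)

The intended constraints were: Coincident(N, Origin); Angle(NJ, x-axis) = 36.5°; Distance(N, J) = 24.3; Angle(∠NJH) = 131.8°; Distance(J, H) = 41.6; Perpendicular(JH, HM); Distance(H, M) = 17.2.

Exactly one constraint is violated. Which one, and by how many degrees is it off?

Perpendicular(JH, HM) — off by 3.60°.

N = (0.00, 0.00) ✓; NJ at 36.50° ✓; |NJ| = 24.30 ✓; ∠NJH = 131.8° ✓; |JH| = 41.60 ✓; ∠(JH, HM) = 93.60° ✗; |HM| = 17.20 ✓.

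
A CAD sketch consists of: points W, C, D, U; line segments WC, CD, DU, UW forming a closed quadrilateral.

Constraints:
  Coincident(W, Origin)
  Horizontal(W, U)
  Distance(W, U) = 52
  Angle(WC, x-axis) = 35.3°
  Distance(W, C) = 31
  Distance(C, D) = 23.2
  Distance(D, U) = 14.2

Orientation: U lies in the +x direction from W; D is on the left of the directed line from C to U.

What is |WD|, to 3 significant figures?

50.0

W is at the origin; WU is horizontal with |WU| = 52.0 and U in +x, so U = (52.0, 0). WC runs at 35.3° with |WC| = 31.0, so C = (25.3, 17.9). D is determined by |CD| = 23.2 and |DU| = 14.2 together: it lies at the intersection of circle(C, 23.2) and circle(U, 14.2). With |CU| = 32.2, the foot of the radical line on CU is 21.3 from C and the perpendicular offset is √(23.2² − 21.3²) = 9.17. Taking the left-of-CU solution: D = (48.1, 13.7).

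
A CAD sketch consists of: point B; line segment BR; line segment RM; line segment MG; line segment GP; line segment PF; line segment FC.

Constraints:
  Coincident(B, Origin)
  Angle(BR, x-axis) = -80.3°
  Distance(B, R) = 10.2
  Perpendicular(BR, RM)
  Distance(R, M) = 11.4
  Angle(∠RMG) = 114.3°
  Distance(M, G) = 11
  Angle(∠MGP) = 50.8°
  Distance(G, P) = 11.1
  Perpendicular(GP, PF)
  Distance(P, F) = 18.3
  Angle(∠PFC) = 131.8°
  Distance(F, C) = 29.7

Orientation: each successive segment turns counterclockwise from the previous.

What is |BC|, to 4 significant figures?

49.91

The perpendicularity gives PF at right angles to GP, so PF runs at -65.40°; with |PF| = 18.3, F = (13.25, -18.75). ∠PFC = 131.8° gives FC at -17.20° from the x-axis; with |FC| = 29.7, C = (41.63, -27.53). Then |BC| = |C − B| = 49.91.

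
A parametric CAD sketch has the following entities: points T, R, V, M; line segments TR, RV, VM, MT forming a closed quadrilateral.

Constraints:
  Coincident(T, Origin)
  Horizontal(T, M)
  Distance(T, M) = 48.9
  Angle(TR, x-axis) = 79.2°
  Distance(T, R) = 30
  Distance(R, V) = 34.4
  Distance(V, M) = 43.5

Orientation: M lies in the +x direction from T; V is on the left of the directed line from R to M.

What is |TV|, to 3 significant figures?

56.4

Checks: |RV| = 34.40 ✓; |VM| = 43.50 ✓.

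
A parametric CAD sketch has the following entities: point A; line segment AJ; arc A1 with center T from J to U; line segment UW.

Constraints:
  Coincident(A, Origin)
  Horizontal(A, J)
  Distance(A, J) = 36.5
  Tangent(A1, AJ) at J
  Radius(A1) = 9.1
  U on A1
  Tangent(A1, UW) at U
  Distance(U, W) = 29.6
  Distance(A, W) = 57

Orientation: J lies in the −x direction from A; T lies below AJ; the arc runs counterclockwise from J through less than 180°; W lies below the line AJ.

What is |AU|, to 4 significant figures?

46.69

A is at the origin; AJ is horizontal with |AJ| = 36.5 and J on the −x side, so J = (-36.50, 0.000). A1 meets AJ tangentially, so TJ is at right angles to AJ, so T = J + (0, -9.1) = (-36.50, -9.100). Since TU ⟂ UW (tangency), |TW| = √(9.1² + 29.6²) = 30.97 regardless of where U sits on A1. So W lies on both circle(A, 57.0) and circle(T, 30.97); the below-AJ intersection is W = (-40.84, -39.76). U is the foot of the tangent from W: U = (-45.49, -10.53).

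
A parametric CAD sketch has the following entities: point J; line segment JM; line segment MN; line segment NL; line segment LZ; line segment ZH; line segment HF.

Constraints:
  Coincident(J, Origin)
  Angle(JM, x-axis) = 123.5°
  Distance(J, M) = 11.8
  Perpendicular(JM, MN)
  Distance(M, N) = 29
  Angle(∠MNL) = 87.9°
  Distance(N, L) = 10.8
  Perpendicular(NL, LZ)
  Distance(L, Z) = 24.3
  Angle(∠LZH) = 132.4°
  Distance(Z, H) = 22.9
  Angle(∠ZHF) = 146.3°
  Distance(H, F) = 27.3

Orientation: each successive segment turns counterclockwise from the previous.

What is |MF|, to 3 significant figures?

37.3

J is at the origin; JM runs at 123.5° with length 11.8, so M = (-6.51, 9.84). JM ⟂ MN, so MN runs at -146°; with |MN| = 29.0, N = (-30.7, -6.17). ∠MNL = 87.9° gives NL at -54.4° from the x-axis; with |NL| = 10.8, L = (-24.4, -14.9). NL is perpendicular to LZ, so LZ runs at 35.6°; with |LZ| = 24.3, Z = (-4.65, -0.802). ∠LZH = 132.4° gives ZH at 83.2° from the x-axis; with |ZH| = 22.9, H = (-1.94, 21.9). ∠ZHF = 146.3° gives HF at 117° from the x-axis; with |HF| = 27.3, F = (-14.3, 46.3). Then |MF| = |F − M| = 37.3.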